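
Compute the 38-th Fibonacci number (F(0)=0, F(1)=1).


F(n)=F(n-1)+F(n-2)
...F(36)=14930352, F(37)=24157817, F(38)=39088169


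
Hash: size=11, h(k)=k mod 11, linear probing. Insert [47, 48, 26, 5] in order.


Insertions: 47->slot 3; 48->slot 4; 26->slot 5; 5->slot 6
Table: [None, None, None, 47, 48, 26, 5, None, None, None, None]


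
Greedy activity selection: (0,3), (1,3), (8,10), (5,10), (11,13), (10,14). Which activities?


Greedy: pick earliest-ending, then skip overlaps.
Selected (3 activities): [(0, 3), (8, 10), (11, 13)]


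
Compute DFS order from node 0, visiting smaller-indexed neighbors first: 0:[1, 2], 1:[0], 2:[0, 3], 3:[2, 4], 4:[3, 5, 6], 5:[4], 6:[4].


DFS stack-based: start with [0]
Visit order: [0, 1, 2, 3, 4, 5, 6]


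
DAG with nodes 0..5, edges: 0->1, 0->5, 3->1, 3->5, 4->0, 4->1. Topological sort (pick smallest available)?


Kahn's algorithm, process smallest node first
Order: [2, 3, 4, 0, 1, 5]


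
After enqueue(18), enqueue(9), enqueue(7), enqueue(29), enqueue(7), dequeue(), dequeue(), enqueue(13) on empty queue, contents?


enqueue(18) -> [18]
enqueue(9) -> [18, 9]
enqueue(7) -> [18, 9, 7]
enqueue(29) -> [18, 9, 7, 29]
enqueue(7) -> [18, 9, 7, 29, 7]
dequeue() returns 18 -> [9, 7, 29, 7]
dequeue() returns 9 -> [7, 29, 7]
enqueue(13) -> [7, 29, 7, 13]
Final queue (front to back): [7, 29, 7, 13]


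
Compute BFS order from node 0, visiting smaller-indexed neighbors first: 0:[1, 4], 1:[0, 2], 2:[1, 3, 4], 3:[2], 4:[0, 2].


BFS queue: start with [0]
Visit order: [0, 1, 4, 2, 3]


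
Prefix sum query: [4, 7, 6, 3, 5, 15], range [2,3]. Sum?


Prefix sums: [0, 4, 11, 17, 20, 25, 40]
Sum[2..3] = prefix[4] - prefix[2] = 20 - 11 = 9


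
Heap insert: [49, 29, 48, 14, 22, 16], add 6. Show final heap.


Append 6: [49, 29, 48, 14, 22, 16, 6]
Bubble up: no swaps needed
Result: [49, 29, 48, 14, 22, 16, 6]


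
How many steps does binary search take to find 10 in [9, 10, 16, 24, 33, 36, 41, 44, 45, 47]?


Search for 10:
[0,9] mid=4 arr[4]=33
[0,3] mid=1 arr[1]=10
Total: 2 comparisons


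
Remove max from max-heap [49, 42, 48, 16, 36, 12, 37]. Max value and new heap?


Max = 49
Replace root with last, heapify down
Resulting heap: [48, 42, 37, 16, 36, 12]


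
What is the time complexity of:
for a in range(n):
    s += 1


Per nesting level: O(n) = O(n)
Complexity: O(n)


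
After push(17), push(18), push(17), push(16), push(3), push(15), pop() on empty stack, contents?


push(17) -> [17]
push(18) -> [17, 18]
push(17) -> [17, 18, 17]
push(16) -> [17, 18, 17, 16]
push(3) -> [17, 18, 17, 16, 3]
push(15) -> [17, 18, 17, 16, 3, 15]
pop() returns 15 -> [17, 18, 17, 16, 3]
Final stack (bottom to top): [17, 18, 17, 16, 3]


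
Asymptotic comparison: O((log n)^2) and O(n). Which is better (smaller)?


polylogarithmic grows slower than linear
O((log n)^2) is asymptotically smaller; O(n) grows faster


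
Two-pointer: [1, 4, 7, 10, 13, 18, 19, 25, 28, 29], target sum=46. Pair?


Two pointers: lo=0, hi=9
Found pair: (18, 28) summing to 46


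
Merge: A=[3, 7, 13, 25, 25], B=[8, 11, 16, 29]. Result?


Compare heads, take smaller each step.
Merged: [3, 7, 8, 11, 13, 16, 25, 25, 29]


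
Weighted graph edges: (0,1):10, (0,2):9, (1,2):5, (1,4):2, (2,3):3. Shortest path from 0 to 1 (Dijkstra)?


Dijkstra from 0:
Distances: {0: 0, 1: 10, 2: 9, 3: 12, 4: 12}
Shortest distance to 1 = 10, path = [0, 1]


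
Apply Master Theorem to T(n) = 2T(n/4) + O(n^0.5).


a=2, b=4, c=0.5. log_4(2)=0.5 = c=0.5. Case 2: O(n^c log n) = O(sqrt(n) log n)
Complexity: O(sqrt(n) log n)


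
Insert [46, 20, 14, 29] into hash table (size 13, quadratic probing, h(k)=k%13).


Insertions: 46->slot 7; 20->slot 8; 14->slot 1; 29->slot 3
Table: [None, 14, None, 29, None, None, None, 46, 20, None, None, None, None]


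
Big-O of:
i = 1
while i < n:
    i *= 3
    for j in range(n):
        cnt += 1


Per nesting level: O(log n) * O(n) = O(n log n)
Complexity: O(n log n)


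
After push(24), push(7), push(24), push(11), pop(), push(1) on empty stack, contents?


push(24) -> [24]
push(7) -> [24, 7]
push(24) -> [24, 7, 24]
push(11) -> [24, 7, 24, 11]
pop() returns 11 -> [24, 7, 24]
push(1) -> [24, 7, 24, 1]
Final stack (bottom to top): [24, 7, 24, 1]


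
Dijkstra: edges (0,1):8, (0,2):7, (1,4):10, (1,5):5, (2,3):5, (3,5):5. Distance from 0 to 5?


Dijkstra from 0:
Distances: {0: 0, 1: 8, 2: 7, 3: 12, 4: 18, 5: 13}
Shortest distance to 5 = 13, path = [0, 1, 5]


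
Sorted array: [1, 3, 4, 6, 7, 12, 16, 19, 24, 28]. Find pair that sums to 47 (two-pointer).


Two pointers: lo=0, hi=9
Found pair: (19, 28) summing to 47


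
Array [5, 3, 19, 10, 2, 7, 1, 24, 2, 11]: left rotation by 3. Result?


Left rotate by 3: [10, 2, 7, 1, 24, 2, 11, 5, 3, 19]


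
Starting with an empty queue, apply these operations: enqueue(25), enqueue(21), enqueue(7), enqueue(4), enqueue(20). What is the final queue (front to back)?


enqueue(25) -> [25]
enqueue(21) -> [25, 21]
enqueue(7) -> [25, 21, 7]
enqueue(4) -> [25, 21, 7, 4]
enqueue(20) -> [25, 21, 7, 4, 20]
Final queue (front to back): [25, 21, 7, 4, 20]


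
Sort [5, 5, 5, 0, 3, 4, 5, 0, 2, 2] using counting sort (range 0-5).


Count array: [2, 0, 2, 1, 1, 4]
Reconstruct: [0, 0, 2, 2, 3, 4, 5, 5, 5, 5]


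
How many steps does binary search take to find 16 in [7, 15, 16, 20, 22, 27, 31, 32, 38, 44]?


Search for 16:
[0,9] mid=4 arr[4]=22
[0,3] mid=1 arr[1]=15
[2,3] mid=2 arr[2]=16
Total: 3 comparisons


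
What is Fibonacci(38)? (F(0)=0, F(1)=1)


F(n)=F(n-1)+F(n-2)
...F(36)=14930352, F(37)=24157817, F(38)=39088169


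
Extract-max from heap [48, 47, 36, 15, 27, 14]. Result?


Max = 48
Replace root with last, heapify down
Resulting heap: [47, 27, 36, 15, 14]


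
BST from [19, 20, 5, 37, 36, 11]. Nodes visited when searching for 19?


BST root = 19
Search for 19: compare at each node
Path: [19]


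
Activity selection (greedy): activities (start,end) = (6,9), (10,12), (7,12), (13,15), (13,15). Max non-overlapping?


Greedy: pick earliest-ending, then skip overlaps.
Selected (3 activities): [(6, 9), (10, 12), (13, 15)]


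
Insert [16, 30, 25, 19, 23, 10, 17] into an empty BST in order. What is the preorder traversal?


Root = 16; build tree by BST insertion.
Preorder traversal: [16, 10, 30, 25, 19, 17, 23]


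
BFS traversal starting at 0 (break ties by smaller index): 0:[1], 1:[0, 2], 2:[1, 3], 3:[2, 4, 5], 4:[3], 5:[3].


BFS queue: start with [0]
Visit order: [0, 1, 2, 3, 4, 5]


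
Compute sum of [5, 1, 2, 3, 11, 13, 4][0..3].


Prefix sums: [0, 5, 6, 8, 11, 22, 35, 39]
Sum[0..3] = prefix[4] - prefix[0] = 11 - 0 = 11


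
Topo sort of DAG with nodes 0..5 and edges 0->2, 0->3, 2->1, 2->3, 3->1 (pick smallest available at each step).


Kahn's algorithm, process smallest node first
Order: [0, 2, 3, 1, 4, 5]


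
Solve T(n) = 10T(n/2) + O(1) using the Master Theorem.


a=10, b=2, c=0. log_2(10)=3.322 > c=0. Case 1: O(n^log_b(a)) = O(n^3.322)
Complexity: O(n^3.322)


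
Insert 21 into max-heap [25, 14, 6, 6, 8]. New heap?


Append 21: [25, 14, 6, 6, 8, 21]
Bubble up: swap idx 5(21) with idx 2(6)
Result: [25, 14, 21, 6, 8, 6]


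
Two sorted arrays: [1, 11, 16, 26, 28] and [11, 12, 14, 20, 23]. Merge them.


Compare heads, take smaller each step.
Merged: [1, 11, 11, 12, 14, 16, 20, 23, 26, 28]


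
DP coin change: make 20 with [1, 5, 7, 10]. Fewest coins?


dp[0]=0; dp[i]=1+min(dp[i-c] for c in coins)
...dp[15]=2, dp[16]=3, dp[17]=2, dp[18]=3, dp[19]=3, dp[20]=2
Minimum coins for 20 = 2


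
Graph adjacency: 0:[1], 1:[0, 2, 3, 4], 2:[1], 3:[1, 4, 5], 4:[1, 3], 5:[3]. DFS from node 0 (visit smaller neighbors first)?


DFS stack-based: start with [0]
Visit order: [0, 1, 2, 3, 4, 5]


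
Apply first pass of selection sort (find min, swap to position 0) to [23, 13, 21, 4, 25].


After one pass: [4, 13, 21, 23, 25]


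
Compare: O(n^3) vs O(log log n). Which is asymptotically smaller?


double-logarithmic grows slower than cubic
O(log log n) is asymptotically smaller; O(n^3) grows faster


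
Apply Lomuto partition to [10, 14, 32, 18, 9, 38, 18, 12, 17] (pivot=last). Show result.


Elements <= 17 go left of pivot.
Result: [10, 14, 9, 12, 17, 38, 18, 18, 32], pivot at index 4


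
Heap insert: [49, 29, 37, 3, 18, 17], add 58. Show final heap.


Append 58: [49, 29, 37, 3, 18, 17, 58]
Bubble up: swap idx 6(58) with idx 2(37); swap idx 2(58) with idx 0(49)
Result: [58, 29, 49, 3, 18, 17, 37]


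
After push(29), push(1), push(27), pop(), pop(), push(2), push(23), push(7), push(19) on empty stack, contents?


push(29) -> [29]
push(1) -> [29, 1]
push(27) -> [29, 1, 27]
pop() returns 27 -> [29, 1]
pop() returns 1 -> [29]
push(2) -> [29, 2]
push(23) -> [29, 2, 23]
push(7) -> [29, 2, 23, 7]
push(19) -> [29, 2, 23, 7, 19]
Final stack (bottom to top): [29, 2, 23, 7, 19]


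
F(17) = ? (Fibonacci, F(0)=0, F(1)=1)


F(n)=F(n-1)+F(n-2)
...F(15)=610, F(16)=987, F(17)=1597


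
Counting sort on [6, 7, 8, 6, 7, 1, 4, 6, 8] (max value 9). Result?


Count array: [0, 1, 0, 0, 1, 0, 3, 2, 2, 0]
Reconstruct: [1, 4, 6, 6, 6, 7, 7, 8, 8]


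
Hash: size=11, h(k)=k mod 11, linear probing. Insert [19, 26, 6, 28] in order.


Insertions: 19->slot 8; 26->slot 4; 6->slot 6; 28->slot 7
Table: [None, None, None, None, 26, None, 6, 28, 19, None, None]


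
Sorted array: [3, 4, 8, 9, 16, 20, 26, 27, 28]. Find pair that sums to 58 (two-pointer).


Two pointers: lo=0, hi=8
No pair sums to 58


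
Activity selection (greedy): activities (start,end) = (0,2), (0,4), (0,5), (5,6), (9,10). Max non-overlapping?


Greedy: pick earliest-ending, then skip overlaps.
Selected (3 activities): [(0, 2), (5, 6), (9, 10)]


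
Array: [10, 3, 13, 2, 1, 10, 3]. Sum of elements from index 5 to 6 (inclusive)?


Prefix sums: [0, 10, 13, 26, 28, 29, 39, 42]
Sum[5..6] = prefix[7] - prefix[5] = 42 - 29 = 13


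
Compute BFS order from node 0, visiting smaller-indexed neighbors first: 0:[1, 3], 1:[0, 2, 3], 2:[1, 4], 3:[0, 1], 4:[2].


BFS queue: start with [0]
Visit order: [0, 1, 3, 2, 4]


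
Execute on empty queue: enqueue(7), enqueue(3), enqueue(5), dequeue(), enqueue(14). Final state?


enqueue(7) -> [7]
enqueue(3) -> [7, 3]
enqueue(5) -> [7, 3, 5]
dequeue() returns 7 -> [3, 5]
enqueue(14) -> [3, 5, 14]
Final queue (front to back): [3, 5, 14]


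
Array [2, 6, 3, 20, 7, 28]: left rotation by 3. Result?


Left rotate by 3: [20, 7, 28, 2, 6, 3]


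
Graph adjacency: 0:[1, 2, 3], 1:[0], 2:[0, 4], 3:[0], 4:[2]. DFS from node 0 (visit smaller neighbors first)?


DFS stack-based: start with [0]
Visit order: [0, 1, 2, 4, 3]


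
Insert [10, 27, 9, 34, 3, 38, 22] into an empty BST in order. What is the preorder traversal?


Root = 10; build tree by BST insertion.
Preorder traversal: [10, 9, 3, 27, 22, 34, 38]


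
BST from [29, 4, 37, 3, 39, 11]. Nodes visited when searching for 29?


BST root = 29
Search for 29: compare at each node
Path: [29]


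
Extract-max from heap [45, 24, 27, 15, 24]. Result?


Max = 45
Replace root with last, heapify down
Resulting heap: [27, 24, 24, 15]


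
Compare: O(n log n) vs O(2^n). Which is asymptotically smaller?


linearithmic grows slower than exponential
O(n log n) is asymptotically smaller; O(2^n) grows faster


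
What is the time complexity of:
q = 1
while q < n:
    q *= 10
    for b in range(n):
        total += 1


Per nesting level: O(log n) * O(n) = O(n log n)
Complexity: O(n log n)


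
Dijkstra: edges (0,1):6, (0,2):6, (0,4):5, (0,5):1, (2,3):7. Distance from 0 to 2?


Dijkstra from 0:
Distances: {0: 0, 1: 6, 2: 6, 3: 13, 4: 5, 5: 1}
Shortest distance to 2 = 6, path = [0, 2]


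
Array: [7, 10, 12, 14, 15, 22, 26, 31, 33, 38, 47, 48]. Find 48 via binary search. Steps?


Search for 48:
[0,11] mid=5 arr[5]=22
[6,11] mid=8 arr[8]=33
[9,11] mid=10 arr[10]=47
[11,11] mid=11 arr[11]=48
Total: 4 comparisons


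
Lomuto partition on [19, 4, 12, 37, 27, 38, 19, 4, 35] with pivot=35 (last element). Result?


Elements <= 35 go left of pivot.
Result: [19, 4, 12, 27, 19, 4, 35, 38, 37], pivot at index 6


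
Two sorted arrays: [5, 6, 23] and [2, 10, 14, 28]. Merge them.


Compare heads, take smaller each step.
Merged: [2, 5, 6, 10, 14, 23, 28]


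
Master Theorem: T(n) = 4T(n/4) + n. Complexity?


a=4, b=4, c=1. log_4(4)=1 = c=1. Case 2: O(n^c log n) = O(n log n)
Complexity: O(n log n)


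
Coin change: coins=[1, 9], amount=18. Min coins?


dp[0]=0; dp[i]=1+min(dp[i-c] for c in coins)
...dp[13]=5, dp[14]=6, dp[15]=7, dp[16]=8, dp[17]=9, dp[18]=2
Minimum coins for 18 = 2


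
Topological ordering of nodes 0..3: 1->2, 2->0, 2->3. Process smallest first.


Kahn's algorithm, process smallest node first
Order: [1, 2, 0, 3]


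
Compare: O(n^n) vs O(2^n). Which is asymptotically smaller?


exponential grows slower than n^n
O(2^n) is asymptotically smaller; O(n^n) grows faster


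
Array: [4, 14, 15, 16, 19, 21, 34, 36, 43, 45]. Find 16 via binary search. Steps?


Search for 16:
[0,9] mid=4 arr[4]=19
[0,3] mid=1 arr[1]=14
[2,3] mid=2 arr[2]=15
[3,3] mid=3 arr[3]=16
Total: 4 comparisons


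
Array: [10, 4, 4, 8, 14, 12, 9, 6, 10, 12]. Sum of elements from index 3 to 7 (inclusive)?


Prefix sums: [0, 10, 14, 18, 26, 40, 52, 61, 67, 77, 89]
Sum[3..7] = prefix[8] - prefix[3] = 67 - 18 = 49


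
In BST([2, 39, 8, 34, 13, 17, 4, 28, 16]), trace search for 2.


BST root = 2
Search for 2: compare at each node
Path: [2]


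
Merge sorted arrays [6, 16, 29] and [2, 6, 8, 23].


Compare heads, take smaller each step.
Merged: [2, 6, 6, 8, 16, 23, 29]


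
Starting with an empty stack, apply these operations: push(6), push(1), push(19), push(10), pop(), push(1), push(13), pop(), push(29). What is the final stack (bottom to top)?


push(6) -> [6]
push(1) -> [6, 1]
push(19) -> [6, 1, 19]
push(10) -> [6, 1, 19, 10]
pop() returns 10 -> [6, 1, 19]
push(1) -> [6, 1, 19, 1]
push(13) -> [6, 1, 19, 1, 13]
pop() returns 13 -> [6, 1, 19, 1]
push(29) -> [6, 1, 19, 1, 29]
Final stack (bottom to top): [6, 1, 19, 1, 29]


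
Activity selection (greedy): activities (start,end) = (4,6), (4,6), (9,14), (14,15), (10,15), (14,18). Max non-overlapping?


Greedy: pick earliest-ending, then skip overlaps.
Selected (3 activities): [(4, 6), (9, 14), (14, 15)]


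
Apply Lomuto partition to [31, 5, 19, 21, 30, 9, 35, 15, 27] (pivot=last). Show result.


Elements <= 27 go left of pivot.
Result: [5, 19, 21, 9, 15, 27, 35, 30, 31], pivot at index 5


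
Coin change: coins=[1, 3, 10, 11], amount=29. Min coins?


dp[0]=0; dp[i]=1+min(dp[i-c] for c in coins)
...dp[24]=3, dp[25]=3, dp[26]=4, dp[27]=4, dp[28]=4, dp[29]=5
Minimum coins for 29 = 5


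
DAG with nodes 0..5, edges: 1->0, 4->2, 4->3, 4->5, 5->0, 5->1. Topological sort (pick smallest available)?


Kahn's algorithm, process smallest node first
Order: [4, 2, 3, 5, 1, 0]


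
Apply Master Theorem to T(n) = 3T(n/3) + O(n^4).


a=3, b=3, c=4. log_3(3)=1 < c=4. Case 3: O(n^c) = O(n^4)
Complexity: O(n^4)


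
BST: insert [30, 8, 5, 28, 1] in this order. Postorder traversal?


Root = 30; build tree by BST insertion.
Postorder traversal: [1, 5, 28, 8, 30]


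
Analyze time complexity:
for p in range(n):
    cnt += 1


Per nesting level: O(n) = O(n)
Complexity: O(n)


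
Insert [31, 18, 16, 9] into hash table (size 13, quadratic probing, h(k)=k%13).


Insertions: 31->slot 5; 18->slot 6; 16->slot 3; 9->slot 9
Table: [None, None, None, 16, None, 31, 18, None, None, 9, None, None, None]


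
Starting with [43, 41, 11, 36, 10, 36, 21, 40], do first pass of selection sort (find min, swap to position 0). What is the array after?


After one pass: [10, 41, 11, 36, 43, 36, 21, 40]


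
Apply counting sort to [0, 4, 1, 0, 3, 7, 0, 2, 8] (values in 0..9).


Count array: [3, 1, 1, 1, 1, 0, 0, 1, 1, 0]
Reconstruct: [0, 0, 0, 1, 2, 3, 4, 7, 8]


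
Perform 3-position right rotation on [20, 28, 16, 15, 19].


Right rotate by 3: [16, 15, 19, 20, 28]


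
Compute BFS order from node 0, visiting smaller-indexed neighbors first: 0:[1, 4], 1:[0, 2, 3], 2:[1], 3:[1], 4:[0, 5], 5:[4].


BFS queue: start with [0]
Visit order: [0, 1, 4, 2, 3, 5]


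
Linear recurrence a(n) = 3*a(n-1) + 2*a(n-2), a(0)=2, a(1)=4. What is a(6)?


Build bottom-up:
...a(4)=200, a(5)=712, a(6)=3*712+2*200=2536


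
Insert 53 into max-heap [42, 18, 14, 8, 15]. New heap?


Append 53: [42, 18, 14, 8, 15, 53]
Bubble up: swap idx 5(53) with idx 2(14); swap idx 2(53) with idx 0(42)
Result: [53, 18, 42, 8, 15, 14]


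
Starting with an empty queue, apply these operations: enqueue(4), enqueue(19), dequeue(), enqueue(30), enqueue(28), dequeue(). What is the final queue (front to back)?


enqueue(4) -> [4]
enqueue(19) -> [4, 19]
dequeue() returns 4 -> [19]
enqueue(30) -> [19, 30]
enqueue(28) -> [19, 30, 28]
dequeue() returns 19 -> [30, 28]
Final queue (front to back): [30, 28]


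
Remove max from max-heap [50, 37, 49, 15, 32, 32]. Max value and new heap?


Max = 50
Replace root with last, heapify down
Resulting heap: [49, 37, 32, 15, 32]


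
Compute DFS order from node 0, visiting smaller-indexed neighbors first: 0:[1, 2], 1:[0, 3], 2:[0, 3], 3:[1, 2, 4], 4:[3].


DFS stack-based: start with [0]
Visit order: [0, 1, 3, 2, 4]


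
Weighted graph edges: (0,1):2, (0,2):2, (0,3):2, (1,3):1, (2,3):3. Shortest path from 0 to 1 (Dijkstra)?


Dijkstra from 0:
Distances: {0: 0, 1: 2, 2: 2, 3: 2}
Shortest distance to 1 = 2, path = [0, 1]


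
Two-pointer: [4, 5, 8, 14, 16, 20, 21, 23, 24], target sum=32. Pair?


Two pointers: lo=0, hi=8
Found pair: (8, 24) summing to 32


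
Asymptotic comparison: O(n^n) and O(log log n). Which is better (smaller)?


double-logarithmic grows slower than n^n
O(log log n) is asymptotically smaller; O(n^n) grows faster


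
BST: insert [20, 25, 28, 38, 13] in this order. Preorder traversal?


Root = 20; build tree by BST insertion.
Preorder traversal: [20, 13, 25, 28, 38]


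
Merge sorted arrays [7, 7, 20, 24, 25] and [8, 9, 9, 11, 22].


Compare heads, take smaller each step.
Merged: [7, 7, 8, 9, 9, 11, 20, 22, 24, 25]


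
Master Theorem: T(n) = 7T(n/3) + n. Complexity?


a=7, b=3, c=1. log_3(7)=1.771 > c=1. Case 1: O(n^log_b(a)) = O(n^1.771)
Complexity: O(n^1.771)


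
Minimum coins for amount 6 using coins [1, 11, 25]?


dp[0]=0; dp[i]=1+min(dp[i-c] for c in coins)
...dp[1]=1, dp[2]=2, dp[3]=3, dp[4]=4, dp[5]=5, dp[6]=6
Minimum coins for 6 = 6


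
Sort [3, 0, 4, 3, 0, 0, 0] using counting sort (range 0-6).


Count array: [4, 0, 0, 2, 1, 0, 0]
Reconstruct: [0, 0, 0, 0, 3, 3, 4]


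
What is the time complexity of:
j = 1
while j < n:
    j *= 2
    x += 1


Per nesting level: O(log n) = O(log n)
Complexity: O(log n)


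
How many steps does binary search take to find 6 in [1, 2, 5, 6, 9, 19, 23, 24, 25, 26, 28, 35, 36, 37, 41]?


Search for 6:
[0,14] mid=7 arr[7]=24
[0,6] mid=3 arr[3]=6
Total: 2 comparisons


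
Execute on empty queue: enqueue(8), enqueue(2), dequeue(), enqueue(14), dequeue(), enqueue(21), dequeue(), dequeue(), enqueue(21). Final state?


enqueue(8) -> [8]
enqueue(2) -> [8, 2]
dequeue() returns 8 -> [2]
enqueue(14) -> [2, 14]
dequeue() returns 2 -> [14]
enqueue(21) -> [14, 21]
dequeue() returns 14 -> [21]
dequeue() returns 21 -> []
enqueue(21) -> [21]
Final queue (front to back): [21]


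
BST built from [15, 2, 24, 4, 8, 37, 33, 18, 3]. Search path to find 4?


BST root = 15
Search for 4: compare at each node
Path: [15, 2, 4]


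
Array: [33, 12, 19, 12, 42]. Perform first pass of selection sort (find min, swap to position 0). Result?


After one pass: [12, 33, 19, 12, 42]


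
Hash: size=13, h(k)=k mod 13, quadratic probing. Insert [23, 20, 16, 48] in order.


Insertions: 23->slot 10; 20->slot 7; 16->slot 3; 48->slot 9
Table: [None, None, None, 16, None, None, None, 20, None, 48, 23, None, None]


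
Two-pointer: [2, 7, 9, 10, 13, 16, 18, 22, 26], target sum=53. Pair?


Two pointers: lo=0, hi=8
No pair sums to 53


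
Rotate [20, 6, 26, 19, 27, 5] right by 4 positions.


Right rotate by 4: [26, 19, 27, 5, 20, 6]


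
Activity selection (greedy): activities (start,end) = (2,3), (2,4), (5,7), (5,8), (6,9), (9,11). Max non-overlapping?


Greedy: pick earliest-ending, then skip overlaps.
Selected (3 activities): [(2, 3), (5, 7), (9, 11)]


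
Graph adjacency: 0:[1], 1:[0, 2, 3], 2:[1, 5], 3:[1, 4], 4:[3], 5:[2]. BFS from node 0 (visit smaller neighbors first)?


BFS queue: start with [0]
Visit order: [0, 1, 2, 3, 5, 4]


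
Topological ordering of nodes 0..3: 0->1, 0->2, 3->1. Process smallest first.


Kahn's algorithm, process smallest node first
Order: [0, 2, 3, 1]


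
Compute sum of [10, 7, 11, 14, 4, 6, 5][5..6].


Prefix sums: [0, 10, 17, 28, 42, 46, 52, 57]
Sum[5..6] = prefix[7] - prefix[5] = 57 - 46 = 11


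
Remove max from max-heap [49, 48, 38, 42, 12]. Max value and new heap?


Max = 49
Replace root with last, heapify down
Resulting heap: [48, 42, 38, 12]


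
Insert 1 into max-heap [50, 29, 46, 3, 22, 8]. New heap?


Append 1: [50, 29, 46, 3, 22, 8, 1]
Bubble up: no swaps needed
Result: [50, 29, 46, 3, 22, 8, 1]


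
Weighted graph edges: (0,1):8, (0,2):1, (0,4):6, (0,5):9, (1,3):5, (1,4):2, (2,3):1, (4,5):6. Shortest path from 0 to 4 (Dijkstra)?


Dijkstra from 0:
Distances: {0: 0, 1: 7, 2: 1, 3: 2, 4: 6, 5: 9}
Shortest distance to 4 = 6, path = [0, 4]


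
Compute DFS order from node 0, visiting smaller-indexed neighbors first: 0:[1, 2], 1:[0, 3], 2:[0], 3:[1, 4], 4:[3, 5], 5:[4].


DFS stack-based: start with [0]
Visit order: [0, 1, 3, 4, 5, 2]


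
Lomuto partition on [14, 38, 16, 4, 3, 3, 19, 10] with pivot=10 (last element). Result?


Elements <= 10 go left of pivot.
Result: [4, 3, 3, 10, 38, 16, 19, 14], pivot at index 3


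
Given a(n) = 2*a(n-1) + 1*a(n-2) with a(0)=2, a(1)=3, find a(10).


Build bottom-up:
...a(8)=1562, a(9)=3771, a(10)=2*3771+1*1562=9104


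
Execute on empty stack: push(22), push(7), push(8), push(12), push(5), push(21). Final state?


push(22) -> [22]
push(7) -> [22, 7]
push(8) -> [22, 7, 8]
push(12) -> [22, 7, 8, 12]
push(5) -> [22, 7, 8, 12, 5]
push(21) -> [22, 7, 8, 12, 5, 21]
Final stack (bottom to top): [22, 7, 8, 12, 5, 21]


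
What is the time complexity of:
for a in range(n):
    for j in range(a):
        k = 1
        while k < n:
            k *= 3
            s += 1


Per nesting level: O(n) * O(n) [triangular over a] * O(log n) = O(n^2 log n)
Complexity: O(n^2 log n)


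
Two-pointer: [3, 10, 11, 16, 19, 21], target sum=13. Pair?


Two pointers: lo=0, hi=5
Found pair: (3, 10) summing to 13


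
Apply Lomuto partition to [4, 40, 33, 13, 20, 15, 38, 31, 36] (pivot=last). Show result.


Elements <= 36 go left of pivot.
Result: [4, 33, 13, 20, 15, 31, 36, 40, 38], pivot at index 6


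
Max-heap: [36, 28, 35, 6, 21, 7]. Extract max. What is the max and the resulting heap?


Max = 36
Replace root with last, heapify down
Resulting heap: [35, 28, 7, 6, 21]


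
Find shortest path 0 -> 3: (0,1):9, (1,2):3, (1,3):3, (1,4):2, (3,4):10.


Dijkstra from 0:
Distances: {0: 0, 1: 9, 2: 12, 3: 12, 4: 11}
Shortest distance to 3 = 12, path = [0, 1, 3]


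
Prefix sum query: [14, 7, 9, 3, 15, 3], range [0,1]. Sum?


Prefix sums: [0, 14, 21, 30, 33, 48, 51]
Sum[0..1] = prefix[2] - prefix[0] = 21 - 0 = 21


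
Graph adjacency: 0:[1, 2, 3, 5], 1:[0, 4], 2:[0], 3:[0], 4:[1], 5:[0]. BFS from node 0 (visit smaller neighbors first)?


BFS queue: start with [0]
Visit order: [0, 1, 2, 3, 5, 4]


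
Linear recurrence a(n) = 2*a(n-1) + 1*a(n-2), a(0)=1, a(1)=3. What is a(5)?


Build bottom-up:
...a(3)=17, a(4)=41, a(5)=2*41+1*17=99


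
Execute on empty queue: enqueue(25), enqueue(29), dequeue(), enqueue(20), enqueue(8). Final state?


enqueue(25) -> [25]
enqueue(29) -> [25, 29]
dequeue() returns 25 -> [29]
enqueue(20) -> [29, 20]
enqueue(8) -> [29, 20, 8]
Final queue (front to back): [29, 20, 8]


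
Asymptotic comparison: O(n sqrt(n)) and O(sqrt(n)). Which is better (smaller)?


sublinear grows slower than n^1.5
O(sqrt(n)) is asymptotically smaller; O(n sqrt(n)) grows faster


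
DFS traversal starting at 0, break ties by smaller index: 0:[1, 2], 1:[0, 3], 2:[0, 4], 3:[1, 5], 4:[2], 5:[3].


DFS stack-based: start with [0]
Visit order: [0, 1, 3, 5, 2, 4]


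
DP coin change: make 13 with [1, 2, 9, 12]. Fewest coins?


dp[0]=0; dp[i]=1+min(dp[i-c] for c in coins)
...dp[8]=4, dp[9]=1, dp[10]=2, dp[11]=2, dp[12]=1, dp[13]=2
Minimum coins for 13 = 2


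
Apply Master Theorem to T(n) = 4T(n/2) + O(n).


a=4, b=2, c=1. log_2(4)=2 > c=1. Case 1: O(n^log_b(a)) = O(n^2)
Complexity: O(n^2)


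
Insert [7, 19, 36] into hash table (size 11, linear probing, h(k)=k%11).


Insertions: 7->slot 7; 19->slot 8; 36->slot 3
Table: [None, None, None, 36, None, None, None, 7, 19, None, None]


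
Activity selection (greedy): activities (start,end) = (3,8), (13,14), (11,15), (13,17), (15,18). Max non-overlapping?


Greedy: pick earliest-ending, then skip overlaps.
Selected (3 activities): [(3, 8), (13, 14), (15, 18)]


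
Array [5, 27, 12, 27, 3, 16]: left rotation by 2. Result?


Left rotate by 2: [12, 27, 3, 16, 5, 27]


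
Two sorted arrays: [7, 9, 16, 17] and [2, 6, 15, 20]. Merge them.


Compare heads, take smaller each step.
Merged: [2, 6, 7, 9, 15, 16, 17, 20]


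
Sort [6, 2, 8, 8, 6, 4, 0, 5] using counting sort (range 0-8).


Count array: [1, 0, 1, 0, 1, 1, 2, 0, 2]
Reconstruct: [0, 2, 4, 5, 6, 6, 8, 8]


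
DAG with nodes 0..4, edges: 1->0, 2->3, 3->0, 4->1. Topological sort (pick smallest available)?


Kahn's algorithm, process smallest node first
Order: [2, 3, 4, 1, 0]


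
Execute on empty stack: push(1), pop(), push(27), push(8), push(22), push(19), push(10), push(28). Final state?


push(1) -> [1]
pop() returns 1 -> []
push(27) -> [27]
push(8) -> [27, 8]
push(22) -> [27, 8, 22]
push(19) -> [27, 8, 22, 19]
push(10) -> [27, 8, 22, 19, 10]
push(28) -> [27, 8, 22, 19, 10, 28]
Final stack (bottom to top): [27, 8, 22, 19, 10, 28]


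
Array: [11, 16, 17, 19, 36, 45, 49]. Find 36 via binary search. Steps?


Search for 36:
[0,6] mid=3 arr[3]=19
[4,6] mid=5 arr[5]=45
[4,4] mid=4 arr[4]=36
Total: 3 comparisons


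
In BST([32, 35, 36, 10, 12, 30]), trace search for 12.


BST root = 32
Search for 12: compare at each node
Path: [32, 10, 12]


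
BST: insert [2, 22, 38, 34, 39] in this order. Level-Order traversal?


Root = 2; build tree by BST insertion.
Level-Order traversal: [2, 22, 38, 34, 39]


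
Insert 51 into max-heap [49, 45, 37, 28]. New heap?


Append 51: [49, 45, 37, 28, 51]
Bubble up: swap idx 4(51) with idx 1(45); swap idx 1(51) with idx 0(49)
Result: [51, 49, 37, 28, 45]


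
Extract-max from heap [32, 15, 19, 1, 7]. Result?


Max = 32
Replace root with last, heapify down
Resulting heap: [19, 15, 7, 1]


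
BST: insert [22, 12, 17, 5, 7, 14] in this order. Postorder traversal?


Root = 22; build tree by BST insertion.
Postorder traversal: [7, 5, 14, 17, 12, 22]


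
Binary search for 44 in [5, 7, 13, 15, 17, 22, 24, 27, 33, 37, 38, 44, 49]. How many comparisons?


Search for 44:
[0,12] mid=6 arr[6]=24
[7,12] mid=9 arr[9]=37
[10,12] mid=11 arr[11]=44
Total: 3 comparisons


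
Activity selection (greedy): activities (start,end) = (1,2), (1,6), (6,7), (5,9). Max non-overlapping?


Greedy: pick earliest-ending, then skip overlaps.
Selected (2 activities): [(1, 2), (6, 7)]


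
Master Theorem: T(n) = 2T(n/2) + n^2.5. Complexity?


a=2, b=2, c=2.5. log_2(2)=1 < c=2.5. Case 3: O(n^c) = O(n^2.500)
Complexity: O(n^2.500)


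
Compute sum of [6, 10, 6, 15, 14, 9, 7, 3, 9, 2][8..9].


Prefix sums: [0, 6, 16, 22, 37, 51, 60, 67, 70, 79, 81]
Sum[8..9] = prefix[10] - prefix[8] = 81 - 70 = 11


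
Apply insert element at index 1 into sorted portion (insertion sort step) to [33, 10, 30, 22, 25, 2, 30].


After one pass: [10, 33, 30, 22, 25, 2, 30]


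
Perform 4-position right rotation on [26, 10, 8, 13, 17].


Right rotate by 4: [10, 8, 13, 17, 26]


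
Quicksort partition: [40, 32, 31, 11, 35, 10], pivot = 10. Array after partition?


Elements <= 10 go left of pivot.
Result: [10, 32, 31, 11, 35, 40], pivot at index 0


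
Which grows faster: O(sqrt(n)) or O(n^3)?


sublinear grows slower than cubic
O(sqrt(n)) is asymptotically smaller; O(n^3) grows faster


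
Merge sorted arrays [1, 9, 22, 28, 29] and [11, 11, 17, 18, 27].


Compare heads, take smaller each step.
Merged: [1, 9, 11, 11, 17, 18, 22, 27, 28, 29]


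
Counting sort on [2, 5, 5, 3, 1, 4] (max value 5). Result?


Count array: [0, 1, 1, 1, 1, 2]
Reconstruct: [1, 2, 3, 4, 5, 5]


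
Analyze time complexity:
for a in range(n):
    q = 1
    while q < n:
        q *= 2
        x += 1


Per nesting level: O(n) * O(log n) = O(n log n)
Complexity: O(n log n)


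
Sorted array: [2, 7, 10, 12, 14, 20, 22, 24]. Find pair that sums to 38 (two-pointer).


Two pointers: lo=0, hi=7
Found pair: (14, 24) summing to 38


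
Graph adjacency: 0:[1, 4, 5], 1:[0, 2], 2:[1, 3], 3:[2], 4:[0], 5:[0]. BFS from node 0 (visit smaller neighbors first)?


BFS queue: start with [0]
Visit order: [0, 1, 4, 5, 2, 3]


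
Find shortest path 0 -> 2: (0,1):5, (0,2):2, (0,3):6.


Dijkstra from 0:
Distances: {0: 0, 1: 5, 2: 2, 3: 6}
Shortest distance to 2 = 2, path = [0, 2]


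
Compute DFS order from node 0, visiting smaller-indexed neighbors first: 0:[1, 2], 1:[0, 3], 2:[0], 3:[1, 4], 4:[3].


DFS stack-based: start with [0]
Visit order: [0, 1, 3, 4, 2]


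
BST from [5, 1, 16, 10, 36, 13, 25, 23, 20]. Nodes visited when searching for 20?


BST root = 5
Search for 20: compare at each node
Path: [5, 16, 36, 25, 23, 20]


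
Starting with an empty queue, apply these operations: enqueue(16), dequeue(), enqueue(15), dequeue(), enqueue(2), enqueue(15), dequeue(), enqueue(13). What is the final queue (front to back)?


enqueue(16) -> [16]
dequeue() returns 16 -> []
enqueue(15) -> [15]
dequeue() returns 15 -> []
enqueue(2) -> [2]
enqueue(15) -> [2, 15]
dequeue() returns 2 -> [15]
enqueue(13) -> [15, 13]
Final queue (front to back): [15, 13]


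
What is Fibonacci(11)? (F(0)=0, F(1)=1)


F(n)=F(n-1)+F(n-2)
...F(9)=34, F(10)=55, F(11)=89


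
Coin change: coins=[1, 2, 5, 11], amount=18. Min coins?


dp[0]=0; dp[i]=1+min(dp[i-c] for c in coins)
...dp[13]=2, dp[14]=3, dp[15]=3, dp[16]=2, dp[17]=3, dp[18]=3
Minimum coins for 18 = 3


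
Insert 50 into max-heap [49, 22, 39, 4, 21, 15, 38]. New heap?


Append 50: [49, 22, 39, 4, 21, 15, 38, 50]
Bubble up: swap idx 7(50) with idx 3(4); swap idx 3(50) with idx 1(22); swap idx 1(50) with idx 0(49)
Result: [50, 49, 39, 22, 21, 15, 38, 4]


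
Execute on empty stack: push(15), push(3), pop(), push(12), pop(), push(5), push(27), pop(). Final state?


push(15) -> [15]
push(3) -> [15, 3]
pop() returns 3 -> [15]
push(12) -> [15, 12]
pop() returns 12 -> [15]
push(5) -> [15, 5]
push(27) -> [15, 5, 27]
pop() returns 27 -> [15, 5]
Final stack (bottom to top): [15, 5]


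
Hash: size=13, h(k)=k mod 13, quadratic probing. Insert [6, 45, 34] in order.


Insertions: 6->slot 6; 45->slot 7; 34->slot 8
Table: [None, None, None, None, None, None, 6, 45, 34, None, None, None, None]


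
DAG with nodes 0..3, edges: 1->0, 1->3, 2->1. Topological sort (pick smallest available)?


Kahn's algorithm, process smallest node first
Order: [2, 1, 0, 3]


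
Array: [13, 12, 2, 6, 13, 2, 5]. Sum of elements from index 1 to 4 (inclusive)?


Prefix sums: [0, 13, 25, 27, 33, 46, 48, 53]
Sum[1..4] = prefix[5] - prefix[1] = 46 - 13 = 33


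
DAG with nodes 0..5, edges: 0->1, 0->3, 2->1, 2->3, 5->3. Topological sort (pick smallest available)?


Kahn's algorithm, process smallest node first
Order: [0, 2, 1, 4, 5, 3]


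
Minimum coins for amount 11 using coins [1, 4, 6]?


dp[0]=0; dp[i]=1+min(dp[i-c] for c in coins)
...dp[6]=1, dp[7]=2, dp[8]=2, dp[9]=3, dp[10]=2, dp[11]=3
Minimum coins for 11 = 3


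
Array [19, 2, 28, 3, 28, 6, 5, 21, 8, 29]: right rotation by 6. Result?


Right rotate by 6: [28, 6, 5, 21, 8, 29, 19, 2, 28, 3]


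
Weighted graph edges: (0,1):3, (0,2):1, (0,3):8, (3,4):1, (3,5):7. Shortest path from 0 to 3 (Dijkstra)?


Dijkstra from 0:
Distances: {0: 0, 1: 3, 2: 1, 3: 8, 4: 9, 5: 15}
Shortest distance to 3 = 8, path = [0, 3]


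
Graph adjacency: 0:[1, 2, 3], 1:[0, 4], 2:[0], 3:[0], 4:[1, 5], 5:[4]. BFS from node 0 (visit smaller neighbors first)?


BFS queue: start with [0]
Visit order: [0, 1, 2, 3, 4, 5]


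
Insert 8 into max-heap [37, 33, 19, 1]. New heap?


Append 8: [37, 33, 19, 1, 8]
Bubble up: no swaps needed
Result: [37, 33, 19, 1, 8]


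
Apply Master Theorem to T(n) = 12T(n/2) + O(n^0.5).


a=12, b=2, c=0.5. log_2(12)=3.585 > c=0.5. Case 1: O(n^log_b(a)) = O(n^3.585)
Complexity: O(n^3.585)


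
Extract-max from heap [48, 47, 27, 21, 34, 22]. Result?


Max = 48
Replace root with last, heapify down
Resulting heap: [47, 34, 27, 21, 22]


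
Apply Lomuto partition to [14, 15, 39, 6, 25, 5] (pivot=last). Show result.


Elements <= 5 go left of pivot.
Result: [5, 15, 39, 6, 25, 14], pivot at index 0


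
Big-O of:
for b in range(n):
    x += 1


Per nesting level: O(n) = O(n)
Complexity: O(n)


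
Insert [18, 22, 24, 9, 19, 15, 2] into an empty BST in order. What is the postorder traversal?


Root = 18; build tree by BST insertion.
Postorder traversal: [2, 15, 9, 19, 24, 22, 18]


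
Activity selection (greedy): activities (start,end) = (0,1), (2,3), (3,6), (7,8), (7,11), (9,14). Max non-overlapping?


Greedy: pick earliest-ending, then skip overlaps.
Selected (5 activities): [(0, 1), (2, 3), (3, 6), (7, 8), (9, 14)]


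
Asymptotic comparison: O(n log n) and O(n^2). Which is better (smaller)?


linearithmic grows slower than quadratic
O(n log n) is asymptotically smaller; O(n^2) grows faster


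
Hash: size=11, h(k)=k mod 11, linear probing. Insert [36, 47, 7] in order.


Insertions: 36->slot 3; 47->slot 4; 7->slot 7
Table: [None, None, None, 36, 47, None, None, 7, None, None, None]


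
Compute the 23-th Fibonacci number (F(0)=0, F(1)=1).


F(n)=F(n-1)+F(n-2)
...F(21)=10946, F(22)=17711, F(23)=28657


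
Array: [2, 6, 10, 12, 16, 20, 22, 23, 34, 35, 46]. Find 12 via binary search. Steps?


Search for 12:
[0,10] mid=5 arr[5]=20
[0,4] mid=2 arr[2]=10
[3,4] mid=3 arr[3]=12
Total: 3 comparisons


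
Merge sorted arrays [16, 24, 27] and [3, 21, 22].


Compare heads, take smaller each step.
Merged: [3, 16, 21, 22, 24, 27]


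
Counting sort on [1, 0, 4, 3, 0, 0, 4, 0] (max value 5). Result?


Count array: [4, 1, 0, 1, 2, 0]
Reconstruct: [0, 0, 0, 0, 1, 3, 4, 4]


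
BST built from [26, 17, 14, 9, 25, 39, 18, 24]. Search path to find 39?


BST root = 26
Search for 39: compare at each node
Path: [26, 39]


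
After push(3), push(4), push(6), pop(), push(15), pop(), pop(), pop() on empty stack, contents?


push(3) -> [3]
push(4) -> [3, 4]
push(6) -> [3, 4, 6]
pop() returns 6 -> [3, 4]
push(15) -> [3, 4, 15]
pop() returns 15 -> [3, 4]
pop() returns 4 -> [3]
pop() returns 3 -> []
Final stack (bottom to top): []


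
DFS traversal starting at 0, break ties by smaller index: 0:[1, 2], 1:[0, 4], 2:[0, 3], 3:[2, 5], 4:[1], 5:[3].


DFS stack-based: start with [0]
Visit order: [0, 1, 4, 2, 3, 5]


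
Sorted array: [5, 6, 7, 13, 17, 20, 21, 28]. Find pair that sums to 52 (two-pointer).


Two pointers: lo=0, hi=7
No pair sums to 52


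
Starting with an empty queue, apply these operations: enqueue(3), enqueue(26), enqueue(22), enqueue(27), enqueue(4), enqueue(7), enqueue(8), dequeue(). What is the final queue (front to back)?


enqueue(3) -> [3]
enqueue(26) -> [3, 26]
enqueue(22) -> [3, 26, 22]
enqueue(27) -> [3, 26, 22, 27]
enqueue(4) -> [3, 26, 22, 27, 4]
enqueue(7) -> [3, 26, 22, 27, 4, 7]
enqueue(8) -> [3, 26, 22, 27, 4, 7, 8]
dequeue() returns 3 -> [26, 22, 27, 4, 7, 8]
Final queue (front to back): [26, 22, 27, 4, 7, 8]


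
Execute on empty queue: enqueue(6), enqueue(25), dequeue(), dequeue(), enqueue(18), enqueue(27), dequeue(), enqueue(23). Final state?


enqueue(6) -> [6]
enqueue(25) -> [6, 25]
dequeue() returns 6 -> [25]
dequeue() returns 25 -> []
enqueue(18) -> [18]
enqueue(27) -> [18, 27]
dequeue() returns 18 -> [27]
enqueue(23) -> [27, 23]
Final queue (front to back): [27, 23]


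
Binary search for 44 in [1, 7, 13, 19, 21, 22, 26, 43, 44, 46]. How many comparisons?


Search for 44:
[0,9] mid=4 arr[4]=21
[5,9] mid=7 arr[7]=43
[8,9] mid=8 arr[8]=44
Total: 3 comparisons


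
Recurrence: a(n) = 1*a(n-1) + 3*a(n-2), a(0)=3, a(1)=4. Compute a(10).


Build bottom-up:
...a(8)=1741, a(9)=3985, a(10)=1*3985+3*1741=9208


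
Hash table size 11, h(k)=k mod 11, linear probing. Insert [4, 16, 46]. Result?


Insertions: 4->slot 4; 16->slot 5; 46->slot 2
Table: [None, None, 46, None, 4, 16, None, None, None, None, None]


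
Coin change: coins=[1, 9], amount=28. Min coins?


dp[0]=0; dp[i]=1+min(dp[i-c] for c in coins)
...dp[23]=7, dp[24]=8, dp[25]=9, dp[26]=10, dp[27]=3, dp[28]=4
Minimum coins for 28 = 4


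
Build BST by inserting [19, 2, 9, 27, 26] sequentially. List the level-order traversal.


Root = 19; build tree by BST insertion.
Level-Order traversal: [19, 2, 27, 9, 26]


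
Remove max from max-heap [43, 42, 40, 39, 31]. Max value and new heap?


Max = 43
Replace root with last, heapify down
Resulting heap: [42, 39, 40, 31]


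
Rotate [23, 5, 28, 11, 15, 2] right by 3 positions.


Right rotate by 3: [11, 15, 2, 23, 5, 28]


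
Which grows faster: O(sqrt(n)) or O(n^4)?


sublinear grows slower than quartic
O(sqrt(n)) is asymptotically smaller; O(n^4) grows faster


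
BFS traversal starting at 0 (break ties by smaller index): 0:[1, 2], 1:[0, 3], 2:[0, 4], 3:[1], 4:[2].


BFS queue: start with [0]
Visit order: [0, 1, 2, 3, 4]


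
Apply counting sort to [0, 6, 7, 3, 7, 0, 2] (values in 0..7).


Count array: [2, 0, 1, 1, 0, 0, 1, 2]
Reconstruct: [0, 0, 2, 3, 6, 7, 7]


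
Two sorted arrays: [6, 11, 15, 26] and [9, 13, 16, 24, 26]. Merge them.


Compare heads, take smaller each step.
Merged: [6, 9, 11, 13, 15, 16, 24, 26, 26]


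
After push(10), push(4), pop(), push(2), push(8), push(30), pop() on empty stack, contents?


push(10) -> [10]
push(4) -> [10, 4]
pop() returns 4 -> [10]
push(2) -> [10, 2]
push(8) -> [10, 2, 8]
push(30) -> [10, 2, 8, 30]
pop() returns 30 -> [10, 2, 8]
Final stack (bottom to top): [10, 2, 8]


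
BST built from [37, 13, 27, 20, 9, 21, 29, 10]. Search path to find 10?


BST root = 37
Search for 10: compare at each node
Path: [37, 13, 9, 10]


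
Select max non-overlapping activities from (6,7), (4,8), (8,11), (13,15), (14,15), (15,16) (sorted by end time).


Greedy: pick earliest-ending, then skip overlaps.
Selected (4 activities): [(6, 7), (8, 11), (13, 15), (15, 16)]


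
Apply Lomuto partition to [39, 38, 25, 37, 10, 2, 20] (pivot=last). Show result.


Elements <= 20 go left of pivot.
Result: [10, 2, 20, 37, 39, 38, 25], pivot at index 2
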